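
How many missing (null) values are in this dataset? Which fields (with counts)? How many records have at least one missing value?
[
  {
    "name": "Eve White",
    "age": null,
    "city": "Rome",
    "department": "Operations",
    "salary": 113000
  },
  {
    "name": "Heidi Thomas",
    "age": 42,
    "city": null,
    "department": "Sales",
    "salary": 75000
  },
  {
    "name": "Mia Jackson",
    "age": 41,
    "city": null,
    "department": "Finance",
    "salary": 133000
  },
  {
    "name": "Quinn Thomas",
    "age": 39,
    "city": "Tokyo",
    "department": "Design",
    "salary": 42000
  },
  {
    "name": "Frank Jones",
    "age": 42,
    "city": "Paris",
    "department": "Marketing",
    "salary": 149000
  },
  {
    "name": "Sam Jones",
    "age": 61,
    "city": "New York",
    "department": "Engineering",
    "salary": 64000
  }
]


Checking for missing (null) values in 6 records:

  Eve White: age
  Heidi Thomas: city
  Mia Jackson: city
  Quinn Thomas: complete
  Frank Jones: complete
  Sam Jones: complete

Per field:
  name: 0 missing
  age: 1 missing
  city: 2 missing
  department: 0 missing
  salary: 0 missing

Total missing values: 3
Records with any missing: 3

3 missing values (age: 1, city: 2); 3 incomplete records


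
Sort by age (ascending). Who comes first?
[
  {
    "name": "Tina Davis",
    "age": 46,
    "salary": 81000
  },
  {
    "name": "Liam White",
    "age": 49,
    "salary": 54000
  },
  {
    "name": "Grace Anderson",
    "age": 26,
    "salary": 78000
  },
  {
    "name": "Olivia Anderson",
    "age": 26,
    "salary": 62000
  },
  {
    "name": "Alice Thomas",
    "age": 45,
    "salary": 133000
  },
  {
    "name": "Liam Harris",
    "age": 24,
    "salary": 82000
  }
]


Sort by: age (ascending)

Sorted order:
  1. Liam Harris (age = 24)
  2. Grace Anderson (age = 26)
  3. Olivia Anderson (age = 26)
  4. Alice Thomas (age = 45)
  5. Tina Davis (age = 46)
  6. Liam White (age = 49)

First: Liam Harris

Liam Harris


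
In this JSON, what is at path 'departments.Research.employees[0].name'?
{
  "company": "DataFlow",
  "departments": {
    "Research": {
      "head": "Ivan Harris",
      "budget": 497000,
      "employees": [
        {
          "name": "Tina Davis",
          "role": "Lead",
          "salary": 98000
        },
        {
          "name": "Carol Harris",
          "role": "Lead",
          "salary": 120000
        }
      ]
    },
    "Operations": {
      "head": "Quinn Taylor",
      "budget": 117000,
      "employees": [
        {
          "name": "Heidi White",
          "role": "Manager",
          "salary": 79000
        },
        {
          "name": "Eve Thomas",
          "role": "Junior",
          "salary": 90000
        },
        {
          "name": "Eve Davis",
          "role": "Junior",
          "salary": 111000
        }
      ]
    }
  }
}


Path: departments.Research.employees[0].name

Navigate:
  -> departments
  -> Research
  -> employees[0].name = 'Tina Davis'

Tina Davis


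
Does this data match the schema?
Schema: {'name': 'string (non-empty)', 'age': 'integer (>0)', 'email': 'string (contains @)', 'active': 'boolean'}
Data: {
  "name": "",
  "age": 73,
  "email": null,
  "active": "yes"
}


Validating each field against schema:
  name: FAIL ("" is an empty string)
  age: OK (positive integer)
  email: FAIL (null is not a string)
  active: FAIL ("yes" is not a boolean)

Result: INVALID (3 errors: name, email, active)

INVALID (3 errors: name, email, active)


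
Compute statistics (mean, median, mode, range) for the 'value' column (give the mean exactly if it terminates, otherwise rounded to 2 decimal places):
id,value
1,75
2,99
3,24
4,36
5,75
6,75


Data: [75, 99, 24, 36, 75, 75]
Count: 6
Sum: 384
Mean: 384/6 = 64
Sorted: [24, 36, 75, 75, 75, 99]
Median: 75.0
Mode: 75 (3 times)
Range: 99 - 24 = 75
Min: 24, Max: 99

mean=64, median=75.0, mode=75, range=75


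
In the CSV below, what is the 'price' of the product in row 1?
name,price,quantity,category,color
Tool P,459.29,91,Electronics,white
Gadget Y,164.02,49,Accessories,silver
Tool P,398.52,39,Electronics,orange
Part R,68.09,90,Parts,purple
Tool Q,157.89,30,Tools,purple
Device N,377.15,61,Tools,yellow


Query: Row 1 ('Tool P'), column 'price'
Value: 459.29

459.29


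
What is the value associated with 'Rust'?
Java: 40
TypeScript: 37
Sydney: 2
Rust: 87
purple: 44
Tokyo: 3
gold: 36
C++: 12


Looking up key 'Rust'
Value: 87

87


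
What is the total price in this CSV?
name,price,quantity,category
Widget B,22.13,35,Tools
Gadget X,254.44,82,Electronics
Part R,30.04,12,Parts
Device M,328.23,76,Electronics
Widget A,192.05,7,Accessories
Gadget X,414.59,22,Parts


Computing total price:
Values: [22.13, 254.44, 30.04, 328.23, 192.05, 414.59]
Sum = 1241.48

1241.48


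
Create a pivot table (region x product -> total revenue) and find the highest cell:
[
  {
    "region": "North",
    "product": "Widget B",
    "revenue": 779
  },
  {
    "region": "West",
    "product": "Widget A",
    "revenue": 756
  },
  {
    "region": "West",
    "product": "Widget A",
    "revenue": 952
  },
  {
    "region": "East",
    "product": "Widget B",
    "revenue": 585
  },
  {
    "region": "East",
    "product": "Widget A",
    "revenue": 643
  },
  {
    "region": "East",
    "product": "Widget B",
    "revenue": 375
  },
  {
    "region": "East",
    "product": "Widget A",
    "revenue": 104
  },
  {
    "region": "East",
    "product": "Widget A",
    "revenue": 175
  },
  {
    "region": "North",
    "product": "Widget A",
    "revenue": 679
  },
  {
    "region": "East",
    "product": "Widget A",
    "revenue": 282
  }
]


Pivot: region (rows) x product (columns) -> total revenue

     Widget A      Widget B    
East          1204           960  
North          679           779  
West          1708             0  

Highest: West / Widget A = $1708

West / Widget A = $1708


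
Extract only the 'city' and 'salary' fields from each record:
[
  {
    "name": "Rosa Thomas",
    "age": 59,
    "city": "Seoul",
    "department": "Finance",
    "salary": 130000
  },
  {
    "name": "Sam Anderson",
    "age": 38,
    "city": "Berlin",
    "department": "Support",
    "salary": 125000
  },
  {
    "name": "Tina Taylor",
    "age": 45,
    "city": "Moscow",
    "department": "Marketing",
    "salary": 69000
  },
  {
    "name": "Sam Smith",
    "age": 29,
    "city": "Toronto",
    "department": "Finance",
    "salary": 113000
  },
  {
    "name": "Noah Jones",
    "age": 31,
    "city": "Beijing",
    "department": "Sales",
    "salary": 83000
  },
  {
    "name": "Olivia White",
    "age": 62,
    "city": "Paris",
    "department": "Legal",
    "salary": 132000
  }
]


Original: 6 records with fields: name, age, city, department, salary
Keep: ['city', 'salary']
Drop: ['name', 'age', 'department']
Result: 6 records, 2 fields each

[
  {
    "city": "Seoul",
    "salary": 130000
  },
  {
    "city": "Berlin",
    "salary": 125000
  },
  {
    "city": "Moscow",
    "salary": 69000
  },
  {
    "city": "Toronto",
    "salary": 113000
  },
  {
    "city": "Beijing",
    "salary": 83000
  },
  {
    "city": "Paris",
    "salary": 132000
  }
]


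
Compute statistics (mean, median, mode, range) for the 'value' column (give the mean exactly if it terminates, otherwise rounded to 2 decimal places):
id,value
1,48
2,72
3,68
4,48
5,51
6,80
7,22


Data: [48, 72, 68, 48, 51, 80, 22]
Count: 7
Sum: 389
Mean: 389/7 ≈ 55.57 (rounded to 2 decimal places)
Sorted: [22, 48, 48, 51, 68, 72, 80]
Median: 51.0
Mode: 48 (2 times)
Range: 80 - 22 = 58
Min: 22, Max: 80

mean≈55.57, median=51.0, mode=48, range=58


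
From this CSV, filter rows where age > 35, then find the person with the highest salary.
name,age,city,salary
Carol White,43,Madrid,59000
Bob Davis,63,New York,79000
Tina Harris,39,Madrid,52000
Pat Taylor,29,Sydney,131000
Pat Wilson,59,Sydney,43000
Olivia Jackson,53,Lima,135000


Filter: age > 35
Sort by: salary (descending)

Filtered records (5):
  Olivia Jackson, age 53, salary $135000
  Bob Davis, age 63, salary $79000
  Carol White, age 43, salary $59000
  Tina Harris, age 39, salary $52000
  Pat Wilson, age 59, salary $43000

Highest salary: Olivia Jackson ($135000)

Olivia Jackson


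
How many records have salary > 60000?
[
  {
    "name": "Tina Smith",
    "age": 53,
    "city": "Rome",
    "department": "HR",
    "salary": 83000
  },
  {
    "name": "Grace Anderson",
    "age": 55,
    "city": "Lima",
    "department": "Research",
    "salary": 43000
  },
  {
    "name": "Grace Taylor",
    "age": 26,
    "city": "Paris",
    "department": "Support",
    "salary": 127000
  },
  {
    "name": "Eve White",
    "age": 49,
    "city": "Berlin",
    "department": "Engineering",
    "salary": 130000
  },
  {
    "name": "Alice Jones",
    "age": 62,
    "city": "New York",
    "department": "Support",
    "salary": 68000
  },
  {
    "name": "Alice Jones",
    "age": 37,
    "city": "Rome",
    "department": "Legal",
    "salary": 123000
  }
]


Data: 6 records
Condition: salary > 60000

Checking each record:
  Tina Smith: 83000 MATCH
  Grace Anderson: 43000
  Grace Taylor: 127000 MATCH
  Eve White: 130000 MATCH
  Alice Jones: 68000 MATCH
  Alice Jones: 123000 MATCH

Count: 5

5


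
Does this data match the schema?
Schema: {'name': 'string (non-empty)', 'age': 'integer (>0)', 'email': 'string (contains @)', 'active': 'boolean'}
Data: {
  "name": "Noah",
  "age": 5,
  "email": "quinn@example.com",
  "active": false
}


Validating each field against schema:
  name: OK (non-empty string)
  age: OK (positive integer)
  email: OK (string with @)
  active: OK (boolean)

Result: VALID

VALID


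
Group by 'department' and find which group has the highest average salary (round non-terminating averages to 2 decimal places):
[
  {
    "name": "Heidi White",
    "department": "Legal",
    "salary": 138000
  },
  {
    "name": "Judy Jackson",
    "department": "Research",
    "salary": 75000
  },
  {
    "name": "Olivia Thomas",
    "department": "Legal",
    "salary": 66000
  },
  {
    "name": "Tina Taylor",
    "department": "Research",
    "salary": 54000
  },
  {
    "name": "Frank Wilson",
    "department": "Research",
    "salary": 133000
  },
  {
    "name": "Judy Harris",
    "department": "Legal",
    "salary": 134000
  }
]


Group by: department

Groups:
  Legal: 3 people, avg salary = 338000/3 ≈ $112666.67
  Research: 3 people, avg salary = 262000/3 ≈ $87333.33

Highest average salary: Legal (≈$112666.67)

Legal (≈$112666.67)


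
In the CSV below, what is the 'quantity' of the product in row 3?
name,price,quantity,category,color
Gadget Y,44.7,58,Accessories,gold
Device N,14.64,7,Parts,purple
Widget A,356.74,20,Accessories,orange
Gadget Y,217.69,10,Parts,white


Query: Row 3 ('Widget A'), column 'quantity'
Value: 20

20


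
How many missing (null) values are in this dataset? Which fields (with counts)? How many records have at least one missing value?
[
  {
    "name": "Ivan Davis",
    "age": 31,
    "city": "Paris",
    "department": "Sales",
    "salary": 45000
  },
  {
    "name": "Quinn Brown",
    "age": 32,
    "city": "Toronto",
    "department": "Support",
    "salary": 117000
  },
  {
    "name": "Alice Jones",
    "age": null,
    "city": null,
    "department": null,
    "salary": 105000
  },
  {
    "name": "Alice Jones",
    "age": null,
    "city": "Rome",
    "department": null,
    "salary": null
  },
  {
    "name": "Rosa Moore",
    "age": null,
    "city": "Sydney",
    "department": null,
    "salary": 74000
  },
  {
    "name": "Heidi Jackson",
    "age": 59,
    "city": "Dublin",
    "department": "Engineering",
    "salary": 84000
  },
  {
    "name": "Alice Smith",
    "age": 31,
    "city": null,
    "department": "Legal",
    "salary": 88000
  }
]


Checking for missing (null) values in 7 records:

  Ivan Davis: complete
  Quinn Brown: complete
  Alice Jones: age, city, department
  Alice Jones: age, department, salary
  Rosa Moore: age, department
  Heidi Jackson: complete
  Alice Smith: city

Per field:
  name: 0 missing
  age: 3 missing
  city: 2 missing
  department: 3 missing
  salary: 1 missing

Total missing values: 9
Records with any missing: 4

9 missing values (age: 3, city: 2, department: 3, salary: 1); 4 incomplete records


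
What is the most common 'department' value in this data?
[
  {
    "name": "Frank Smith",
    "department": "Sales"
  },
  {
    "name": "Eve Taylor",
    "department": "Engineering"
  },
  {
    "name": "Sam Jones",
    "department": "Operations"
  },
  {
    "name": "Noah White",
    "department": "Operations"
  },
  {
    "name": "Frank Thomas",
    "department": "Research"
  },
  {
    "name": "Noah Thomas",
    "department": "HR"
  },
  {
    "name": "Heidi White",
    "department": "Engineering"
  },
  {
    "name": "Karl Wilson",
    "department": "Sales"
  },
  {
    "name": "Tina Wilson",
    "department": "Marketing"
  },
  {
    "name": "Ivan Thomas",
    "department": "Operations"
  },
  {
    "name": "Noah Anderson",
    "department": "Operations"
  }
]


Counting 'department' values across 11 records:

  Operations: 4 ####
  Sales: 2 ##
  Engineering: 2 ##
  Research: 1 #
  HR: 1 #
  Marketing: 1 #

Most common: Operations (4 times)

Operations (4 times)


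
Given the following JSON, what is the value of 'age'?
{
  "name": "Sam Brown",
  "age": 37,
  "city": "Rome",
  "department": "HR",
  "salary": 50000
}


Looking up field 'age'
Value: 37

37


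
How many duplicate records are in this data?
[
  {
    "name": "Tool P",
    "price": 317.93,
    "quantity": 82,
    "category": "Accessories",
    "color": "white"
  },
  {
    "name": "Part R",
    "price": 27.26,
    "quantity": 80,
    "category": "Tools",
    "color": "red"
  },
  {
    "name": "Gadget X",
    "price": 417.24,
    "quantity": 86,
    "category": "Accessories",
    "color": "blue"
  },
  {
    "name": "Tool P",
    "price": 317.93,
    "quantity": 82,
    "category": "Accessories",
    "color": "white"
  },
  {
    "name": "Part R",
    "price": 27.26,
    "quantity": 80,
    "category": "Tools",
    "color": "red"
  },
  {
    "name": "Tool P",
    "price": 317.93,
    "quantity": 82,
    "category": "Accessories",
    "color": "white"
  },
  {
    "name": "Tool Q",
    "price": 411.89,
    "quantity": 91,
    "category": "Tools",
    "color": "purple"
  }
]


Checking 7 records for duplicates:

  Row 1: Tool P ($317.93, qty 82)
  Row 2: Part R ($27.26, qty 80)
  Row 3: Gadget X ($417.24, qty 86)
  Row 4: Tool P ($317.93, qty 82) <-- DUPLICATE
  Row 5: Part R ($27.26, qty 80) <-- DUPLICATE
  Row 6: Tool P ($317.93, qty 82) <-- DUPLICATE
  Row 7: Tool Q ($411.89, qty 91)

Duplicates found: 3
Unique records: 4

3 duplicates, 4 unique


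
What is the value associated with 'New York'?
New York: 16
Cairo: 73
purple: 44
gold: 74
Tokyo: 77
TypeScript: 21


Looking up key 'New York'
Value: 16

16


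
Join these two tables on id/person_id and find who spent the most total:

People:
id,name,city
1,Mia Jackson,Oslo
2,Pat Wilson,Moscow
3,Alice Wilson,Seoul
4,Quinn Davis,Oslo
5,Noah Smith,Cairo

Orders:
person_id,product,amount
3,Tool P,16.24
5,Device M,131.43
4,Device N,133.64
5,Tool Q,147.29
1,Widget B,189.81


Join on: people.id = orders.person_id

Joined rows:
  Alice Wilson (Seoul) bought Tool P for $16.24
  Noah Smith (Cairo) bought Device M for $131.43
  Quinn Davis (Oslo) bought Device N for $133.64
  Noah Smith (Cairo) bought Tool Q for $147.29
  Mia Jackson (Oslo) bought Widget B for $189.81

Total per person:
  Noah Smith: $278.72
  Mia Jackson: $189.81
  Quinn Davis: $133.64
  Alice Wilson: $16.24

Top spender: Noah Smith ($278.72)

Noah Smith ($278.72)


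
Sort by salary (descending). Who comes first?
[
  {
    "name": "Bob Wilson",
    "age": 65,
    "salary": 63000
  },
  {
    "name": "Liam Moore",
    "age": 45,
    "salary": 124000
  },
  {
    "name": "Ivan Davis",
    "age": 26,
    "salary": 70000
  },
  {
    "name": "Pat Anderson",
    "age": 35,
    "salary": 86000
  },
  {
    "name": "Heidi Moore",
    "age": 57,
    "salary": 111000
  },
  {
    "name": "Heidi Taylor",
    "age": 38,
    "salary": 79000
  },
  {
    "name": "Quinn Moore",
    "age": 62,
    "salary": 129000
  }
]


Sort by: salary (descending)

Sorted order:
  1. Quinn Moore (salary = 129000)
  2. Liam Moore (salary = 124000)
  3. Heidi Moore (salary = 111000)
  4. Pat Anderson (salary = 86000)
  5. Heidi Taylor (salary = 79000)
  6. Ivan Davis (salary = 70000)
  7. Bob Wilson (salary = 63000)

First: Quinn Moore

Quinn Moore


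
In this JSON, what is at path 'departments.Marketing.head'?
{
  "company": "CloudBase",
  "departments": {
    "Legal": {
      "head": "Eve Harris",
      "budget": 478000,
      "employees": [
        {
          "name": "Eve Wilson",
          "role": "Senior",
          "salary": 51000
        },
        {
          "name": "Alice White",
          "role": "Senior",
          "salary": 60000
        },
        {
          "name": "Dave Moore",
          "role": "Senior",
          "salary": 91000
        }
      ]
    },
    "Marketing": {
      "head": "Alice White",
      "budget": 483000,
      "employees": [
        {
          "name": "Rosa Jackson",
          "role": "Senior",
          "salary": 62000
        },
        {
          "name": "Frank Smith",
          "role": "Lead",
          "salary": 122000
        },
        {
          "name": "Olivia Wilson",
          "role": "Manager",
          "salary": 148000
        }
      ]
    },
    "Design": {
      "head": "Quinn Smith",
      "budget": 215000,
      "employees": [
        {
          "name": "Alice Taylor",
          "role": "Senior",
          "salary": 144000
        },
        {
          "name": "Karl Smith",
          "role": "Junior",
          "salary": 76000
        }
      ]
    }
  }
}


Path: departments.Marketing.head

Navigate:
  -> departments
  -> Marketing
  -> head = 'Alice White'

Alice White


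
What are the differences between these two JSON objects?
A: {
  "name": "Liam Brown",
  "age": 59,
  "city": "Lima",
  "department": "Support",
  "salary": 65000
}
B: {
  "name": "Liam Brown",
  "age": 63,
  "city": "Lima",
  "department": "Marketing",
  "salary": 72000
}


Comparing each field (in key order):
  name: same
  age: DIFFERENT
  city: same
  department: DIFFERENT
  salary: DIFFERENT
Differences:
  age: 59 -> 63
  department: Support -> Marketing
  salary: 65000 -> 72000

3 field(s) changed

3 changes: age, department, salary


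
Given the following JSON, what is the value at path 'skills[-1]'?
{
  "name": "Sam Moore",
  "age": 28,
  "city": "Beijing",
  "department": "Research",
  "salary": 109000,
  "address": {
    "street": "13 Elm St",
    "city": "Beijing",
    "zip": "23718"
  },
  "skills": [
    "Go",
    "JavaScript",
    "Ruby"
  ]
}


Query: skills[-1]
Path: skills -> last element
Value: Ruby

Ruby


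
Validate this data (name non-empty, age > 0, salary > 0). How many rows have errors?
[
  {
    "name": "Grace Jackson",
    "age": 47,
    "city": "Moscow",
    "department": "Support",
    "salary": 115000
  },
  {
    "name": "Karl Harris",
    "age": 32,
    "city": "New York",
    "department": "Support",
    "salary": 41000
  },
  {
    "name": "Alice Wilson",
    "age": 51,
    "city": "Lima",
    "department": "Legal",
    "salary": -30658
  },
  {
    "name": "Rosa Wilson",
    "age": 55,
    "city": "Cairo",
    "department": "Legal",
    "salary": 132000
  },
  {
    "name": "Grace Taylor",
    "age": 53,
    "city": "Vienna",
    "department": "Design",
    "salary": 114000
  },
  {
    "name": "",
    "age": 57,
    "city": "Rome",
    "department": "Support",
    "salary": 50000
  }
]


Validating 6 records:
Rules: name non-empty, age > 0, salary > 0

  Row 1 (Grace Jackson): OK
  Row 2 (Karl Harris): OK
  Row 3 (Alice Wilson): negative salary: -30658
  Row 4 (Rosa Wilson): OK
  Row 5 (Grace Taylor): OK
  Row 6 (???): empty name

Total errors: 2

2 errors


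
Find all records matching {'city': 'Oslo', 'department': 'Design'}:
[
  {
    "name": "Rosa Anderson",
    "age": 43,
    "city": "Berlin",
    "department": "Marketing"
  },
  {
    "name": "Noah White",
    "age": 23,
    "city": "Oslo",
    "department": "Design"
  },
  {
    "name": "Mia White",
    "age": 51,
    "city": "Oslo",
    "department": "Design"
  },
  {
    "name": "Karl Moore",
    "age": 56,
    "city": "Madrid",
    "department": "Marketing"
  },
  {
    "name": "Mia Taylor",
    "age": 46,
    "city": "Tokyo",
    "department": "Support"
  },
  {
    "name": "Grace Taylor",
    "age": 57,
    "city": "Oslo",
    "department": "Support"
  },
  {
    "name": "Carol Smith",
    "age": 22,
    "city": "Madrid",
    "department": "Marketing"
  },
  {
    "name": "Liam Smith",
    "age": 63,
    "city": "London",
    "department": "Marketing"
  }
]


Search criteria: {'city': 'Oslo', 'department': 'Design'}

Checking 8 records:
  Rosa Anderson: {city: Berlin, department: Marketing}
  Noah White: {city: Oslo, department: Design} <-- MATCH
  Mia White: {city: Oslo, department: Design} <-- MATCH
  Karl Moore: {city: Madrid, department: Marketing}
  Mia Taylor: {city: Tokyo, department: Support}
  Grace Taylor: {city: Oslo, department: Support}
  Carol Smith: {city: Madrid, department: Marketing}
  Liam Smith: {city: London, department: Marketing}

Matches: ["Noah White", "Mia White"]

["Noah White", "Mia White"]


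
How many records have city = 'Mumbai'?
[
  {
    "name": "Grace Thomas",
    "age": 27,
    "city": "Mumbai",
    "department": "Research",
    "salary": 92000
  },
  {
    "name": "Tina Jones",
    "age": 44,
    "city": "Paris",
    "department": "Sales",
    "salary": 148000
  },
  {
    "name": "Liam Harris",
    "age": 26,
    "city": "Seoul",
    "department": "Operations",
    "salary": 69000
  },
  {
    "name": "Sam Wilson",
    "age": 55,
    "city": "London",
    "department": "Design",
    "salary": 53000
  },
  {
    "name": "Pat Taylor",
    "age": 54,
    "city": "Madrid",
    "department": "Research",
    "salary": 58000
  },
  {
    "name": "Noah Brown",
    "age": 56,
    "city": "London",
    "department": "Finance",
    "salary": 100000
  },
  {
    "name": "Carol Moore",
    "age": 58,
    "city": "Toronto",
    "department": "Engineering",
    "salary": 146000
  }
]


Data: 7 records
Condition: city = 'Mumbai'

Checking each record:
  Grace Thomas: Mumbai MATCH
  Tina Jones: Paris
  Liam Harris: Seoul
  Sam Wilson: London
  Pat Taylor: Madrid
  Noah Brown: London
  Carol Moore: Toronto

Count: 1

1


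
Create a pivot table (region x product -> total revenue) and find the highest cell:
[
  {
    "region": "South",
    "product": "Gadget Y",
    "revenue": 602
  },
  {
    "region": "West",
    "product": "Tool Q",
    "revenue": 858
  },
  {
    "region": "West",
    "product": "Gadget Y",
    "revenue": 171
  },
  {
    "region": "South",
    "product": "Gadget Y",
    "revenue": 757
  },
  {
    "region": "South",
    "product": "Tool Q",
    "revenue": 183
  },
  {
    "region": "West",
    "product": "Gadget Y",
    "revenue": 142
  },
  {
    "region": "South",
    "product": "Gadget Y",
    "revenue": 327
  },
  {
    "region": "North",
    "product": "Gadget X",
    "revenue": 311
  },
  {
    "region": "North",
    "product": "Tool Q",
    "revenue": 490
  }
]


Pivot: region (rows) x product (columns) -> total revenue

     Gadget X      Gadget Y      Tool Q      
North          311             0           490  
South            0          1686           183  
West             0           313           858  

Highest: South / Gadget Y = $1686

South / Gadget Y = $1686


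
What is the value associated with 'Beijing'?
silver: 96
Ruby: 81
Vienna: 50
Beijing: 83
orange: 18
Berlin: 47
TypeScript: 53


Looking up key 'Beijing'
Value: 83

83


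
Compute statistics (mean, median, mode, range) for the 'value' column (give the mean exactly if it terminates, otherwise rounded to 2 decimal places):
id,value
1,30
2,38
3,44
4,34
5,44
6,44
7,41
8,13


Data: [30, 38, 44, 34, 44, 44, 41, 13]
Count: 8
Sum: 288
Mean: 288/8 = 36
Sorted: [13, 30, 34, 38, 41, 44, 44, 44]
Median: 39.5
Mode: 44 (3 times)
Range: 44 - 13 = 31
Min: 13, Max: 44

mean=36, median=39.5, mode=44, range=31


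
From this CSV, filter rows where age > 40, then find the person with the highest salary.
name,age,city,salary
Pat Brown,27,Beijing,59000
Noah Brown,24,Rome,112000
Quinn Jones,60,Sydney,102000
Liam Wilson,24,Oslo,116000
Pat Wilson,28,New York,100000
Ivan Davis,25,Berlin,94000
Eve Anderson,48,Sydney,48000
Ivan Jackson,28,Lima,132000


Filter: age > 40
Sort by: salary (descending)

Filtered records (2):
  Quinn Jones, age 60, salary $102000
  Eve Anderson, age 48, salary $48000

Highest salary: Quinn Jones ($102000)

Quinn Jones


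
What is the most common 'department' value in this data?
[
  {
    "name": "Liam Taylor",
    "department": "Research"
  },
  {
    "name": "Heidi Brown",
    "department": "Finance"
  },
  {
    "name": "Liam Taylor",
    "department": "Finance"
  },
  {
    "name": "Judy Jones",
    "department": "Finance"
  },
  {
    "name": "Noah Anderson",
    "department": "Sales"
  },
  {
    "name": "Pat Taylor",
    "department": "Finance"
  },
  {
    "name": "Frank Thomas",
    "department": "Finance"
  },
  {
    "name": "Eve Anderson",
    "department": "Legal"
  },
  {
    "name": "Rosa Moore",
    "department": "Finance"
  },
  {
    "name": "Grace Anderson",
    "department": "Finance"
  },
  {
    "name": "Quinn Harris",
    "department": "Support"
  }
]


Counting 'department' values across 11 records:

  Finance: 7 #######
  Research: 1 #
  Sales: 1 #
  Legal: 1 #
  Support: 1 #

Most common: Finance (7 times)

Finance (7 times)


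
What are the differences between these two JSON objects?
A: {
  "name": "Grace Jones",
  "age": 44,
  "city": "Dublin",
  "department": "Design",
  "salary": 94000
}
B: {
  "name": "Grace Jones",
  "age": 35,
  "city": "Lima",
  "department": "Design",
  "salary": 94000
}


Comparing each field (in key order):
  name: same
  age: DIFFERENT
  city: DIFFERENT
  department: same
  salary: same
Differences:
  age: 44 -> 35
  city: Dublin -> Lima

2 field(s) changed

2 changes: age, city


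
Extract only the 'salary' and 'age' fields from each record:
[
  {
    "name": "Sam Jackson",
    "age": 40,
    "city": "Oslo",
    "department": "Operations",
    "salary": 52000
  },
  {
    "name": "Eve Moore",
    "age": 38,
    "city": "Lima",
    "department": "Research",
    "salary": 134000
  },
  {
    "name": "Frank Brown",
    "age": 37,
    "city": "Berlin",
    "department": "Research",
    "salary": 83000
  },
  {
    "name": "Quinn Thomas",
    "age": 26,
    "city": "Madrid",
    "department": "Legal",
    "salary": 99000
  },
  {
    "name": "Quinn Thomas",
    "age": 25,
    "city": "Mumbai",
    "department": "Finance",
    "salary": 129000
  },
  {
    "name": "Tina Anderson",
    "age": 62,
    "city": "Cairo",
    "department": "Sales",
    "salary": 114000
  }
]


Original: 6 records with fields: name, age, city, department, salary
Keep: ['salary', 'age']
Drop: ['name', 'city', 'department']
Result: 6 records, 2 fields each

[
  {
    "salary": 52000,
    "age": 40
  },
  {
    "salary": 134000,
    "age": 38
  },
  {
    "salary": 83000,
    "age": 37
  },
  {
    "salary": 99000,
    "age": 26
  },
  {
    "salary": 129000,
    "age": 25
  },
  {
    "salary": 114000,
    "age": 62
  }
]


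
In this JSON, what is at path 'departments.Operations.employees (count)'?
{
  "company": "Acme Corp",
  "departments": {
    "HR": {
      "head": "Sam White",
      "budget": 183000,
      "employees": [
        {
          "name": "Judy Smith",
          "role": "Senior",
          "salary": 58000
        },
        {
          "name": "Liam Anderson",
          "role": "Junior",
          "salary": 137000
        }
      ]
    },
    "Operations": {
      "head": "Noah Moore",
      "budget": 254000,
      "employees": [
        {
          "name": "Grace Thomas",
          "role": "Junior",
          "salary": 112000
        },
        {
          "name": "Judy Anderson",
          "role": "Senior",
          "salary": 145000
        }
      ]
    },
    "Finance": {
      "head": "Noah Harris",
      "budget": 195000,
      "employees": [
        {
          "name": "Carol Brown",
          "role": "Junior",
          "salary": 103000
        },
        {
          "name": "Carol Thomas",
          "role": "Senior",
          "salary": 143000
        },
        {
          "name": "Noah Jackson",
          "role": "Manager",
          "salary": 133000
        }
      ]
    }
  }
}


Path: departments.Operations.employees (count)

Navigate:
  -> departments
  -> Operations
  -> employees (array, length 2)

2


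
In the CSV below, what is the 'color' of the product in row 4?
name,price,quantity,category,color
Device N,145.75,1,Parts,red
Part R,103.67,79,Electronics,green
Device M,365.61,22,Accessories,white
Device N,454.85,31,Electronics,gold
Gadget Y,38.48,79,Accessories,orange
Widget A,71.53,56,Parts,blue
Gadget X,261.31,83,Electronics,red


Query: Row 4 ('Device N'), column 'color'
Value: gold

gold


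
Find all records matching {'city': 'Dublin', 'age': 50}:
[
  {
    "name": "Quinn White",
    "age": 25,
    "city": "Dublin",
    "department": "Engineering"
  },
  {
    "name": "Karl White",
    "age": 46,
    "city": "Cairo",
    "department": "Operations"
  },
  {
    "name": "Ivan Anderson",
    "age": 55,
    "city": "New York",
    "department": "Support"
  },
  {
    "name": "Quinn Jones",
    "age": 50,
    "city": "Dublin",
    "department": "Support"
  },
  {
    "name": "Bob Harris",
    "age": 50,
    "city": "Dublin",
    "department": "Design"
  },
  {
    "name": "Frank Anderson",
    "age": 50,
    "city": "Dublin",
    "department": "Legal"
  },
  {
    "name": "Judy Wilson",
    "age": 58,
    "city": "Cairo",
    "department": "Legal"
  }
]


Search criteria: {'city': 'Dublin', 'age': 50}

Checking 7 records:
  Quinn White: {city: Dublin, age: 25}
  Karl White: {city: Cairo, age: 46}
  Ivan Anderson: {city: New York, age: 55}
  Quinn Jones: {city: Dublin, age: 50} <-- MATCH
  Bob Harris: {city: Dublin, age: 50} <-- MATCH
  Frank Anderson: {city: Dublin, age: 50} <-- MATCH
  Judy Wilson: {city: Cairo, age: 58}

Matches: ["Quinn Jones", "Bob Harris", "Frank Anderson"]

["Quinn Jones", "Bob Harris", "Frank Anderson"]


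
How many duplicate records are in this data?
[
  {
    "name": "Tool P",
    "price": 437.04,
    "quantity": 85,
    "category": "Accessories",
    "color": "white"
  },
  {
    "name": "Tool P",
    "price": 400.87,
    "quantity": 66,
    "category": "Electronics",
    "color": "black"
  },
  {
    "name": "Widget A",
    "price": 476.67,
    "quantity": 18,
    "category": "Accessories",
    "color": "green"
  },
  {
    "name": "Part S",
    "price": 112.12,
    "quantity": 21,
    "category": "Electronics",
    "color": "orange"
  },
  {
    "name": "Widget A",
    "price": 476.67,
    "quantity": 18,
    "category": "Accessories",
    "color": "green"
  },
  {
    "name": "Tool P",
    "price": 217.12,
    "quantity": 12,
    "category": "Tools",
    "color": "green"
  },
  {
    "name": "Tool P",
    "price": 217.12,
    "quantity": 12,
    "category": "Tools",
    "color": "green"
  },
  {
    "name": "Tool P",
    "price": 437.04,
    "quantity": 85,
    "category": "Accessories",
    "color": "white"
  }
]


Checking 8 records for duplicates:

  Row 1: Tool P ($437.04, qty 85)
  Row 2: Tool P ($400.87, qty 66)
  Row 3: Widget A ($476.67, qty 18)
  Row 4: Part S ($112.12, qty 21)
  Row 5: Widget A ($476.67, qty 18) <-- DUPLICATE
  Row 6: Tool P ($217.12, qty 12)
  Row 7: Tool P ($217.12, qty 12) <-- DUPLICATE
  Row 8: Tool P ($437.04, qty 85) <-- DUPLICATE

Duplicates found: 3
Unique records: 5

3 duplicates, 5 unique


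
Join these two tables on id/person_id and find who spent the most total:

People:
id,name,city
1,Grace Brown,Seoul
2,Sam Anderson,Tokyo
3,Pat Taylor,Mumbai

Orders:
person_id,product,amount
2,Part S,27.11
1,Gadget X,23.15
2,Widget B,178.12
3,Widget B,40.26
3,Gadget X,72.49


Join on: people.id = orders.person_id

Joined rows:
  Sam Anderson (Tokyo) bought Part S for $27.11
  Grace Brown (Seoul) bought Gadget X for $23.15
  Sam Anderson (Tokyo) bought Widget B for $178.12
  Pat Taylor (Mumbai) bought Widget B for $40.26
  Pat Taylor (Mumbai) bought Gadget X for $72.49

Total per person:
  Sam Anderson: $205.23
  Pat Taylor: $112.75
  Grace Brown: $23.15

Top spender: Sam Anderson ($205.23)

Sam Anderson ($205.23)


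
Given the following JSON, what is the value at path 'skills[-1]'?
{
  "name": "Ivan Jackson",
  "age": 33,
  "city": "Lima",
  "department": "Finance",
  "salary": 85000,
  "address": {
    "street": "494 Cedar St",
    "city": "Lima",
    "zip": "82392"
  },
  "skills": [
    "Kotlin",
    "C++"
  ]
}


Query: skills[-1]
Path: skills -> last element
Value: C++

C++


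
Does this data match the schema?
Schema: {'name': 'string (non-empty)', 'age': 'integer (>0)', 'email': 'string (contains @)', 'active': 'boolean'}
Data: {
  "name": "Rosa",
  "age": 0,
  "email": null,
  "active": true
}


Validating each field against schema:
  name: OK (non-empty string)
  age: FAIL (0 is not > 0)
  email: FAIL (null is not a string)
  active: OK (boolean)

Result: INVALID (2 errors: age, email)

INVALID (2 errors: age, email)


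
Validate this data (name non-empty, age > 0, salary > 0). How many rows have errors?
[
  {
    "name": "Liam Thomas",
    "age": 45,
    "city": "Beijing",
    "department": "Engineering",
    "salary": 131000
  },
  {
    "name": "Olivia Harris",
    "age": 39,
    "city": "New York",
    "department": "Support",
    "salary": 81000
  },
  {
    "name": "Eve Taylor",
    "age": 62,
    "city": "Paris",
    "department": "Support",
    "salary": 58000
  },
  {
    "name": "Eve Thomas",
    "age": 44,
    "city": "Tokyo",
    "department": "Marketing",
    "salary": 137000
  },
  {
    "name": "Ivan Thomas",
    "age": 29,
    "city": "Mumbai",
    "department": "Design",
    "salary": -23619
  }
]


Validating 5 records:
Rules: name non-empty, age > 0, salary > 0

  Row 1 (Liam Thomas): OK
  Row 2 (Olivia Harris): OK
  Row 3 (Eve Taylor): OK
  Row 4 (Eve Thomas): OK
  Row 5 (Ivan Thomas): negative salary: -23619

Total errors: 1

1 errors


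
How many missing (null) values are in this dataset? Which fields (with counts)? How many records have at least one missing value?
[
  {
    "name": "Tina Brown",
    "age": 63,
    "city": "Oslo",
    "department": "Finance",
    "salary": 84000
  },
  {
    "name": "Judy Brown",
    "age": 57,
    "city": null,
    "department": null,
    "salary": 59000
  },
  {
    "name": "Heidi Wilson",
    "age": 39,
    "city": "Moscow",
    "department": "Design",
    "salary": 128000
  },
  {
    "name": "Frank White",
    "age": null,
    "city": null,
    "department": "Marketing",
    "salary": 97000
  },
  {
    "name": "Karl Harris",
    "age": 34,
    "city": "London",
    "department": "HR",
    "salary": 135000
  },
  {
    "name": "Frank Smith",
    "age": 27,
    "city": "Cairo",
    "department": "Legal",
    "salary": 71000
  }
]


Checking for missing (null) values in 6 records:

  Tina Brown: complete
  Judy Brown: city, department
  Heidi Wilson: complete
  Frank White: age, city
  Karl Harris: complete
  Frank Smith: complete

Per field:
  name: 0 missing
  age: 1 missing
  city: 2 missing
  department: 1 missing
  salary: 0 missing

Total missing values: 4
Records with any missing: 2

4 missing values (age: 1, city: 2, department: 1); 2 incomplete records


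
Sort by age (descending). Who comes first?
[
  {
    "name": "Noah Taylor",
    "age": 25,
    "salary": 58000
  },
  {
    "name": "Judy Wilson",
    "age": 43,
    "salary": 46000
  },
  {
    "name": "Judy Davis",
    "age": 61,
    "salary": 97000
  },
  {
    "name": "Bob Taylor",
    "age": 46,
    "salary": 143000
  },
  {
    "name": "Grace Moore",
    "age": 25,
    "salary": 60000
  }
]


Sort by: age (descending)

Sorted order:
  1. Judy Davis (age = 61)
  2. Bob Taylor (age = 46)
  3. Judy Wilson (age = 43)
  4. Noah Taylor (age = 25)
  5. Grace Moore (age = 25)

First: Judy Davis

Judy Davis


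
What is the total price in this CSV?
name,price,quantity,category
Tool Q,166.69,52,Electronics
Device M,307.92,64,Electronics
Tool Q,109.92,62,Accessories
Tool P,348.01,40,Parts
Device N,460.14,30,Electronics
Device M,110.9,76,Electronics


Computing total price:
Values: [166.69, 307.92, 109.92, 348.01, 460.14, 110.9]
Sum = 1503.58

1503.58


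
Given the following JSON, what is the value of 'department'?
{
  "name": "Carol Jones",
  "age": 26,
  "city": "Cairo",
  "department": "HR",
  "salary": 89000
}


Looking up field 'department'
Value: HR

HR


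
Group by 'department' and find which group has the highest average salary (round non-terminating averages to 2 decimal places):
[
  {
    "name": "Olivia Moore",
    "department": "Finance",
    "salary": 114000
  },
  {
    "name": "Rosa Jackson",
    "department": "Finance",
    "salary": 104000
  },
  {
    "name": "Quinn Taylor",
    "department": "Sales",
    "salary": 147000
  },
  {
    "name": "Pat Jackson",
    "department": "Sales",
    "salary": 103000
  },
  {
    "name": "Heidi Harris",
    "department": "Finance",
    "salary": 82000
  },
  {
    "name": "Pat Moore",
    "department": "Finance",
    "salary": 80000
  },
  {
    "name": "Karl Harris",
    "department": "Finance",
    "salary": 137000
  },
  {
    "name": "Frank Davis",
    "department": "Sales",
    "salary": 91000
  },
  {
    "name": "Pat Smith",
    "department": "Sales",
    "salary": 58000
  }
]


Group by: department

Groups:
  Finance: 5 people, avg salary = 517000/5 = $103400
  Sales: 4 people, avg salary = 399000/4 = $99750

Highest average salary: Finance ($103400)

Finance ($103400)


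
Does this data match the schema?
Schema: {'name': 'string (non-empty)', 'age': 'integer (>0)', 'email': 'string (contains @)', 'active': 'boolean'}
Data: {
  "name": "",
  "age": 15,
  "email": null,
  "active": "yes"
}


Validating each field against schema:
  name: FAIL ("" is an empty string)
  age: OK (positive integer)
  email: FAIL (null is not a string)
  active: FAIL ("yes" is not a boolean)

Result: INVALID (3 errors: name, email, active)

INVALID (3 errors: name, email, active)


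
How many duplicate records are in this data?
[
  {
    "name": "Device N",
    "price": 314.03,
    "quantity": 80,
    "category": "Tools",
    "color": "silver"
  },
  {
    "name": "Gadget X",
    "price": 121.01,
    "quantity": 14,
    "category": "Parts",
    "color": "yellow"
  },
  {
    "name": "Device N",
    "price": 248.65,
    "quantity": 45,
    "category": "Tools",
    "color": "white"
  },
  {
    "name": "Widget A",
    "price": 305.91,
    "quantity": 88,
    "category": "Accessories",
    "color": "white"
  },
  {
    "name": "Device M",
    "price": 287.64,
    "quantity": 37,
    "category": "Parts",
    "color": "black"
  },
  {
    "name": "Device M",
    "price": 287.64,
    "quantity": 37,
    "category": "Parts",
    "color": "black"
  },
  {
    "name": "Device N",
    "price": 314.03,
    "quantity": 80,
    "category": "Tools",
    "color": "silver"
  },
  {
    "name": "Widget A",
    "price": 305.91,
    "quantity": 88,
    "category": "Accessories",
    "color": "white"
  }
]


Checking 8 records for duplicates:

  Row 1: Device N ($314.03, qty 80)
  Row 2: Gadget X ($121.01, qty 14)
  Row 3: Device N ($248.65, qty 45)
  Row 4: Widget A ($305.91, qty 88)
  Row 5: Device M ($287.64, qty 37)
  Row 6: Device M ($287.64, qty 37) <-- DUPLICATE
  Row 7: Device N ($314.03, qty 80) <-- DUPLICATE
  Row 8: Widget A ($305.91, qty 88) <-- DUPLICATE

Duplicates found: 3
Unique records: 5

3 duplicates, 5 unique


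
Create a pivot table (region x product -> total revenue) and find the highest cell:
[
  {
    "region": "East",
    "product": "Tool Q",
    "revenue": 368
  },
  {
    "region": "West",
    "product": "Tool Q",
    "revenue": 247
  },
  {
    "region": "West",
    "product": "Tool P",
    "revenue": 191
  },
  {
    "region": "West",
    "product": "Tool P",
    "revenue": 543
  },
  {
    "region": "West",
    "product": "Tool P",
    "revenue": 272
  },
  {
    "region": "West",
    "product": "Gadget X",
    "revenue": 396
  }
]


Pivot: region (rows) x product (columns) -> total revenue

     Gadget X      Tool P        Tool Q      
East             0             0           368  
West           396          1006           247  

Highest: West / Tool P = $1006

West / Tool P = $1006
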